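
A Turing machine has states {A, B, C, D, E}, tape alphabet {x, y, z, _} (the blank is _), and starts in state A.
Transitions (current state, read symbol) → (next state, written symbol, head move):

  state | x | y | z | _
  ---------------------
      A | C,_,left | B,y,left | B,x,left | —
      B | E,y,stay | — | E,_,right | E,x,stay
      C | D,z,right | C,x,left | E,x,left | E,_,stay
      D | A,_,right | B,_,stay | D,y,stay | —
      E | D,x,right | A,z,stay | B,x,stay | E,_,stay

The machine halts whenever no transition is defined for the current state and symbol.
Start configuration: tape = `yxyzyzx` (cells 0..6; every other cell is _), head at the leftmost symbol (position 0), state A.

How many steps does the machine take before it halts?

state=A head=0 tape=_[y]xyzyzx_   (A,y)→(B,y,left)
state=B head=-1 tape=[_]yxyzyzx_   (B,_)→(E,x,stay)
state=E head=-1 tape=[x]yxyzyzx_   (E,x)→(D,x,right)
state=D head=0 tape=x[y]xyzyzx_   (D,y)→(B,_,stay)
state=B head=0 tape=x[_]xyzyzx_   (B,_)→(E,x,stay)
state=E head=0 tape=x[x]xyzyzx_   (E,x)→(D,x,right)
state=D head=1 tape=xx[x]yzyzx_   (D,x)→(A,_,right)
state=A head=2 tape=xx_[y]zyzx_   (A,y)→(B,y,left)
state=B head=1 tape=xx[_]yzyzx_   (B,_)→(E,x,stay)
state=E head=1 tape=xx[x]yzyzx_   (E,x)→(D,x,right)
state=D head=2 tape=xxx[y]zyzx_   (D,y)→(B,_,stay)
state=B head=2 tape=xxx[_]zyzx_   (B,_)→(E,x,stay)
state=E head=2 tape=xxx[x]zyzx_   (E,x)→(D,x,right)
state=D head=3 tape=xxxx[z]yzx_   (D,z)→(D,y,stay)
state=D head=3 tape=xxxx[y]yzx_   (D,y)→(B,_,stay)
state=B head=3 tape=xxxx[_]yzx_   (B,_)→(E,x,stay)
state=E head=3 tape=xxxx[x]yzx_   (E,x)→(D,x,right)
state=D head=4 tape=xxxxx[y]zx_   (D,y)→(B,_,stay)
state=B head=4 tape=xxxxx[_]zx_   (B,_)→(E,x,stay)
state=E head=4 tape=xxxxx[x]zx_   (E,x)→(D,x,right)
state=D head=5 tape=xxxxxx[z]x_   (D,z)→(D,y,stay)
state=D head=5 tape=xxxxxx[y]x_   (D,y)→(B,_,stay)
state=B head=5 tape=xxxxxx[_]x_   (B,_)→(E,x,stay)
state=E head=5 tape=xxxxxx[x]x_   (E,x)→(D,x,right)
state=D head=6 tape=xxxxxxx[x]_   (D,x)→(A,_,right)
state=A head=7 tape=xxxxxxx_[_]
M halts after 25 transitions.

25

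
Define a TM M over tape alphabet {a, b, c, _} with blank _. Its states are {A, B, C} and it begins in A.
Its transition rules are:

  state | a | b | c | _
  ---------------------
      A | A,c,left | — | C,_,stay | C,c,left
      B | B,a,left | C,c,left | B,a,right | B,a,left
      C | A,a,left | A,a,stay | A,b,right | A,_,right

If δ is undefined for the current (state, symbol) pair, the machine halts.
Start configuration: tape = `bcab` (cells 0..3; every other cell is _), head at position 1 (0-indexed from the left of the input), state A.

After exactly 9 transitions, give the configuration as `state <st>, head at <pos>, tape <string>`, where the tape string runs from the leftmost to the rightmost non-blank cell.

state=A head=1 tape=__b[c]ab   (A,c)→(C,_,stay)
state=C head=1 tape=__b[_]ab   (C,_)→(A,_,right)
state=A head=2 tape=__b_[a]b   (A,a)→(A,c,left)
state=A head=1 tape=__b[_]cb   (A,_)→(C,c,left)
state=C head=0 tape=__[b]ccb   (C,b)→(A,a,stay)
state=A head=0 tape=__[a]ccb   (A,a)→(A,c,left)
state=A head=-1 tape=_[_]cccb   (A,_)→(C,c,left)
state=C head=-2 tape=[_]ccccb   (C,_)→(A,_,right)
state=A head=-1 tape=_[c]cccb   (A,c)→(C,_,stay)
state=C head=-1 tape=_[_]cccb
After 9 steps: state C, head at -1, tape cccb.

state C, head at -1, tape cccb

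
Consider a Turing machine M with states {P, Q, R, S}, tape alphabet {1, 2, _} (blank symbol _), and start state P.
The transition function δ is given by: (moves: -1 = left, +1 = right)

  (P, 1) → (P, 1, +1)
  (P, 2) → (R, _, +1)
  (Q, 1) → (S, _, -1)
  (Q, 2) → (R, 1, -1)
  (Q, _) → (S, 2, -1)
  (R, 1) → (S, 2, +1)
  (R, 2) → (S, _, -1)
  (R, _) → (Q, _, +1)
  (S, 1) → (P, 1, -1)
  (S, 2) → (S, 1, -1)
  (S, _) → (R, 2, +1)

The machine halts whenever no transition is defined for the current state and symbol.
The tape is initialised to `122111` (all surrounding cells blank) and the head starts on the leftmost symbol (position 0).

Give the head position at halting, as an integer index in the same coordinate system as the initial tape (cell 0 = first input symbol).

state=P head=0 tape=_[1]22111_   (P,1)→(P,1,+1)
state=P head=1 tape=_1[2]2111_   (P,2)→(R,_,+1)
state=R head=2 tape=_1_[2]111_   (R,2)→(S,_,-1)
state=S head=1 tape=_1[_]_111_   (S,_)→(R,2,+1)
state=R head=2 tape=_12[_]111_   (R,_)→(Q,_,+1)
state=Q head=3 tape=_12_[1]11_   (Q,1)→(S,_,-1)
state=S head=2 tape=_12[_]_11_   (S,_)→(R,2,+1)
state=R head=3 tape=_122[_]11_   (R,_)→(Q,_,+1)
state=Q head=4 tape=_122_[1]1_   (Q,1)→(S,_,-1)
state=S head=3 tape=_122[_]_1_   (S,_)→(R,2,+1)
state=R head=4 tape=_1222[_]1_   (R,_)→(Q,_,+1)
state=Q head=5 tape=_1222_[1]_   (Q,1)→(S,_,-1)
state=S head=4 tape=_1222[_]__   (S,_)→(R,2,+1)
state=R head=5 tape=_12222[_]_   (R,_)→(Q,_,+1)
state=Q head=6 tape=_12222_[_]   (Q,_)→(S,2,-1)
state=S head=5 tape=_12222[_]2   (S,_)→(R,2,+1)
state=R head=6 tape=_122222[2]   (R,2)→(S,_,-1)
state=S head=5 tape=_12222[2]_   (S,2)→(S,1,-1)
state=S head=4 tape=_1222[2]1_   (S,2)→(S,1,-1)
state=S head=3 tape=_122[2]11_   (S,2)→(S,1,-1)
state=S head=2 tape=_12[2]111_   (S,2)→(S,1,-1)
state=S head=1 tape=_1[2]1111_   (S,2)→(S,1,-1)
state=S head=0 tape=_[1]11111_   (S,1)→(P,1,-1)
state=P head=-1 tape=[_]111111_
At halt the head is at cell -1.

-1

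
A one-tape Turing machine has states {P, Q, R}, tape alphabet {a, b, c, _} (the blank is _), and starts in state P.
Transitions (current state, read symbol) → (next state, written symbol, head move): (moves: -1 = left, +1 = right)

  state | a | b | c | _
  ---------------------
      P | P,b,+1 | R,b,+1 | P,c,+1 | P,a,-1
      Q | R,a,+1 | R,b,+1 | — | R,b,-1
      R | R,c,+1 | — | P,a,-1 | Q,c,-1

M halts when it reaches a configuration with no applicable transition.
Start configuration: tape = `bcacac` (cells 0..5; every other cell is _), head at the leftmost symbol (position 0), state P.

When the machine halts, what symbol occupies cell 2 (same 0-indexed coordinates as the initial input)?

P | [b]cacac___   read b → write b, move +1, go to R
R | b[c]acac___   read c → write a, move -1, go to P
P | [b]aacac___   read b → write b, move +1, go to R
R | b[a]acac___   read a → write c, move +1, go to R
R | bc[a]cac___   read a → write c, move +1, go to R
R | bcc[c]ac___   read c → write a, move -1, go to P
P | bc[c]aac___   read c → write c, move +1, go to P
P | bcc[a]ac___   read a → write b, move +1, go to P
P | bccb[a]c___   read a → write b, move +1, go to P
P | bccbb[c]___   read c → write c, move +1, go to P
P | bccbbc[_]__   read _ → write a, move -1, go to P
P | bccbb[c]a__   read c → write c, move +1, go to P
P | bccbbc[a]__   read a → write b, move +1, go to P
P | bccbbcb[_]_   read _ → write a, move -1, go to P
P | bccbbc[b]a_   read b → write b, move +1, go to R
R | bccbbcb[a]_   read a → write c, move +1, go to R
R | bccbbcbc[_]   read _ → write c, move -1, go to Q
Q | bccbbcb[c]c
Cell 2 holds c when M halts.

c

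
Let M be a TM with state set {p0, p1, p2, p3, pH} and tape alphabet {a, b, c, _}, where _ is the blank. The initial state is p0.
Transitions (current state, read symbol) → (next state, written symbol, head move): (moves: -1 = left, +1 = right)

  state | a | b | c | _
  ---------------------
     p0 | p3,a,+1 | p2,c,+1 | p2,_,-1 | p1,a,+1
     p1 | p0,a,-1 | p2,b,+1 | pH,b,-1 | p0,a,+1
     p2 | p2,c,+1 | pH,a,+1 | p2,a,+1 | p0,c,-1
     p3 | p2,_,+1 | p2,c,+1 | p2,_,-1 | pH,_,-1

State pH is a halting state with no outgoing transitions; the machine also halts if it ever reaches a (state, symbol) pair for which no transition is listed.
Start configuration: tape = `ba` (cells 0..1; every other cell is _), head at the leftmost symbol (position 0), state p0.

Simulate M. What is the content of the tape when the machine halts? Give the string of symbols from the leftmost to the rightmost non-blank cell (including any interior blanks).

state=p0 head=0 tape=__[b]a_   (p0,b)→(p2,c,+1)
state=p2 head=1 tape=__c[a]_   (p2,a)→(p2,c,+1)
state=p2 head=2 tape=__cc[_]   (p2,_)→(p0,c,-1)
state=p0 head=1 tape=__c[c]c   (p0,c)→(p2,_,-1)
state=p2 head=0 tape=__[c]_c   (p2,c)→(p2,a,+1)
state=p2 head=1 tape=__a[_]c   (p2,_)→(p0,c,-1)
state=p0 head=0 tape=__[a]cc   (p0,a)→(p3,a,+1)
state=p3 head=1 tape=__a[c]c   (p3,c)→(p2,_,-1)
state=p2 head=0 tape=__[a]_c   (p2,a)→(p2,c,+1)
state=p2 head=1 tape=__c[_]c   (p2,_)→(p0,c,-1)
state=p0 head=0 tape=__[c]cc   (p0,c)→(p2,_,-1)
state=p2 head=-1 tape=_[_]_cc   (p2,_)→(p0,c,-1)
state=p0 head=-2 tape=[_]c_cc   (p0,_)→(p1,a,+1)
state=p1 head=-1 tape=a[c]_cc   (p1,c)→(pH,b,-1)
state=pH head=-2 tape=[a]b_cc
The non-blank tape span at halt is ab_cc.

ab_cc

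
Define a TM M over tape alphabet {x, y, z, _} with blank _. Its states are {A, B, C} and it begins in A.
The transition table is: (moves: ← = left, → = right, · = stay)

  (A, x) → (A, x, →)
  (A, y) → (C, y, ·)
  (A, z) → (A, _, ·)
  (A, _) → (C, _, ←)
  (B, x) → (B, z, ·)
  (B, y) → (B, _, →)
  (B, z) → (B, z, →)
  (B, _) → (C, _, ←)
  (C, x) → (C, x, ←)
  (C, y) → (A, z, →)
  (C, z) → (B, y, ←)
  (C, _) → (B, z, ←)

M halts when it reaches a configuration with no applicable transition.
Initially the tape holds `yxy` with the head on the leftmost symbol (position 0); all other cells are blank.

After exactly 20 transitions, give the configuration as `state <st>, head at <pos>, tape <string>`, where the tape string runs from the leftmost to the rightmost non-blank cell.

state B, head at 1, tape zzz

A | [y]xy_   read y → write y, move ·, go to C
C | [y]xy_   read y → write z, move →, go to A
A | z[x]y_   read x → write x, move →, go to A
A | zx[y]_   read y → write y, move ·, go to C
C | zx[y]_   read y → write z, move →, go to A
A | zxz[_]   read _ → write _, move ←, go to C
C | zx[z]_   read z → write y, move ←, go to B
B | z[x]y_   read x → write z, move ·, go to B
B | z[z]y_   read z → write z, move →, go to B
B | zz[y]_   read y → write _, move →, go to B
B | zz_[_]   read _ → write _, move ←, go to C
C | zz[_]_   read _ → write z, move ←, go to B
B | z[z]z_   read z → write z, move →, go to B
B | zz[z]_   read z → write z, move →, go to B
B | zzz[_]   read _ → write _, move ←, go to C
C | zz[z]_   read z → write y, move ←, go to B
B | z[z]y_   read z → write z, move →, go to B
B | zz[y]_   read y → write _, move →, go to B
B | zz_[_]   read _ → write _, move ←, go to C
C | zz[_]_   read _ → write z, move ←, go to B
B | z[z]z_
After 20 steps: state B, head at 1, tape zzz.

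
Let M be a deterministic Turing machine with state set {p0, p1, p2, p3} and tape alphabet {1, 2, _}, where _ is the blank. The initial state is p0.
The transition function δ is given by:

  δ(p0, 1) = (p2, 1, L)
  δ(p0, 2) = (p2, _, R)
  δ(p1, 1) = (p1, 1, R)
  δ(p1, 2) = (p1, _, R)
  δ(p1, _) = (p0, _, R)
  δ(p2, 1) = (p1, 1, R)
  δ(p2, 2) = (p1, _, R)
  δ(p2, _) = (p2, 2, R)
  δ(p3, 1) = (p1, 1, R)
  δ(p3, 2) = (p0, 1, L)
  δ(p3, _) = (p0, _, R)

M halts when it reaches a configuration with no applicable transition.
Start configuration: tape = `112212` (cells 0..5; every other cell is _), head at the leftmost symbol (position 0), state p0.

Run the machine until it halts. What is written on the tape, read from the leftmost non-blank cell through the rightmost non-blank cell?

state=p0 head=0 tape=_[1]12212__   (p0,1)→(p2,1,L)
state=p2 head=-1 tape=[_]112212__   (p2,_)→(p2,2,R)
state=p2 head=0 tape=2[1]12212__   (p2,1)→(p1,1,R)
state=p1 head=1 tape=21[1]2212__   (p1,1)→(p1,1,R)
state=p1 head=2 tape=211[2]212__   (p1,2)→(p1,_,R)
state=p1 head=3 tape=211_[2]12__   (p1,2)→(p1,_,R)
state=p1 head=4 tape=211__[1]2__   (p1,1)→(p1,1,R)
state=p1 head=5 tape=211__1[2]__   (p1,2)→(p1,_,R)
state=p1 head=6 tape=211__1_[_]_   (p1,_)→(p0,_,R)
state=p0 head=7 tape=211__1__[_]
The non-blank tape span at halt is 211__1.

211__1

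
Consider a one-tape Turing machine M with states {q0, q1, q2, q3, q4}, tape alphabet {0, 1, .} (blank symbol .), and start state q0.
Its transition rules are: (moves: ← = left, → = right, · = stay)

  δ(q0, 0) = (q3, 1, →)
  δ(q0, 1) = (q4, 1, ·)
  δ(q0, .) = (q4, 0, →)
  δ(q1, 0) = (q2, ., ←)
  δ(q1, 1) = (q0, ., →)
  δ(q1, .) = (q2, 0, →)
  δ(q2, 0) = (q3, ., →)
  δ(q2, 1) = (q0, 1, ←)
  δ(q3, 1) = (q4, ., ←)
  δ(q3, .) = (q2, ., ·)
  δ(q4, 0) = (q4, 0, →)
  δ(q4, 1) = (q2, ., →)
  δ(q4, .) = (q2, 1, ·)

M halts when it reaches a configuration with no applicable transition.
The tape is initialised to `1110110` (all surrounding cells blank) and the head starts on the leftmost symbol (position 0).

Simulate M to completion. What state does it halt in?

q0 | [1]110110   read 1 → write 1, move ·, go to q4
q4 | [1]110110   read 1 → write ., move →, go to q2
q2 | .[1]10110   read 1 → write 1, move ←, go to q0
q0 | [.]110110   read . → write 0, move →, go to q4
q4 | 0[1]10110   read 1 → write ., move →, go to q2
q2 | 0.[1]0110   read 1 → write 1, move ←, go to q0
q0 | 0[.]10110   read . → write 0, move →, go to q4
q4 | 00[1]0110   read 1 → write ., move →, go to q2
q2 | 00.[0]110   read 0 → write ., move →, go to q3
q3 | 00..[1]10   read 1 → write ., move ←, go to q4
q4 | 00.[.].10   read . → write 1, move ·, go to q2
q2 | 00.[1].10   read 1 → write 1, move ←, go to q0
q0 | 00[.]1.10   read . → write 0, move →, go to q4
q4 | 000[1].10   read 1 → write ., move →, go to q2
q2 | 000.[.]10
No transition is defined for (q2, .); M halts in state q2.

q2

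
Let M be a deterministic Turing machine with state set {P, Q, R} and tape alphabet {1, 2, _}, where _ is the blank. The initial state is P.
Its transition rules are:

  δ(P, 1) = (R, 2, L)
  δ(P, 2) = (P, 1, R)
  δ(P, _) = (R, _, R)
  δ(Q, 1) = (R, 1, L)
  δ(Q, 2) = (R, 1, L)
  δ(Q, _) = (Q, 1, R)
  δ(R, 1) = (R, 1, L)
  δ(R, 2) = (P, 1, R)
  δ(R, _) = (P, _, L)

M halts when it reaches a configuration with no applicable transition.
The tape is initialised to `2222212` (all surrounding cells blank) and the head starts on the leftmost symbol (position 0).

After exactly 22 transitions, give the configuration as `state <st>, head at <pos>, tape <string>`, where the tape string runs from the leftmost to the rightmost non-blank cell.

P | __[2]222212   read 2 → write 1, move R, go to P
P | __1[2]22212   read 2 → write 1, move R, go to P
P | __11[2]2212   read 2 → write 1, move R, go to P
P | __111[2]212   read 2 → write 1, move R, go to P
P | __1111[2]12   read 2 → write 1, move R, go to P
P | __11111[1]2   read 1 → write 2, move L, go to R
R | __1111[1]22   read 1 → write 1, move L, go to R
R | __111[1]122   read 1 → write 1, move L, go to R
R | __11[1]1122   read 1 → write 1, move L, go to R
R | __1[1]11122   read 1 → write 1, move L, go to R
R | __[1]111122   read 1 → write 1, move L, go to R
R | _[_]1111122   read _ → write _, move L, go to P
P | [_]_1111122   read _ → write _, move R, go to R
R | _[_]1111122   read _ → write _, move L, go to P
P | [_]_1111122   read _ → write _, move R, go to R
R | _[_]1111122   read _ → write _, move L, go to P
P | [_]_1111122   read _ → write _, move R, go to R
R | _[_]1111122   read _ → write _, move L, go to P
P | [_]_1111122   read _ → write _, move R, go to R
R | _[_]1111122   read _ → write _, move L, go to P
P | [_]_1111122   read _ → write _, move R, go to R
R | _[_]1111122   read _ → write _, move L, go to P
P | [_]_1111122
After 22 steps: state P, head at -2, tape 1111122.

state P, head at -2, tape 1111122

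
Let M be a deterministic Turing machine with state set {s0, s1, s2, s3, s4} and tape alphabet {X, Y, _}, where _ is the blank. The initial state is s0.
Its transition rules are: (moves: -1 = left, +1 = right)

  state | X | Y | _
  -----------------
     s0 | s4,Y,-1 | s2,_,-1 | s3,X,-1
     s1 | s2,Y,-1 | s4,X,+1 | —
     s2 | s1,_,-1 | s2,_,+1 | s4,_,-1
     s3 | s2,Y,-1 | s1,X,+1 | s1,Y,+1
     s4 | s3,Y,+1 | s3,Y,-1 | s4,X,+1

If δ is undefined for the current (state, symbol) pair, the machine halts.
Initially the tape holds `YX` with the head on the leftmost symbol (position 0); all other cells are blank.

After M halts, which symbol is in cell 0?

s0 | __[Y]X__   read Y → write _, move -1, go to s2
s2 | _[_]_X__   read _ → write _, move -1, go to s4
s4 | [_]__X__   read _ → write X, move +1, go to s4
s4 | X[_]_X__   read _ → write X, move +1, go to s4
s4 | XX[_]X__   read _ → write X, move +1, go to s4
s4 | XXX[X]__   read X → write Y, move +1, go to s3
s3 | XXXY[_]_   read _ → write Y, move +1, go to s1
s1 | XXXYY[_]
Cell 0 holds X when M halts.

X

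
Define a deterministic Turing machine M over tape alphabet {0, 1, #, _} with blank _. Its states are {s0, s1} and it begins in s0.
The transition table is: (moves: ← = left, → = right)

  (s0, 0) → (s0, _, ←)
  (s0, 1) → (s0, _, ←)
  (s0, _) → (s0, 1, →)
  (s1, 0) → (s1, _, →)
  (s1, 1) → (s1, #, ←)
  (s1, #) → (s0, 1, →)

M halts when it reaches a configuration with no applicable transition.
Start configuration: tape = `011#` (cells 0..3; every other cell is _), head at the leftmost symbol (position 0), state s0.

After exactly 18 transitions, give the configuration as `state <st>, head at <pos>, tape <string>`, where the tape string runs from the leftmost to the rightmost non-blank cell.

state s0, head at 0, tape 111___#

state=s0 head=0 tape=___[0]11#   (s0,0)→(s0,_,←)
state=s0 head=-1 tape=__[_]_11#   (s0,_)→(s0,1,→)
state=s0 head=0 tape=__1[_]11#   (s0,_)→(s0,1,→)
state=s0 head=1 tape=__11[1]1#   (s0,1)→(s0,_,←)
state=s0 head=0 tape=__1[1]_1#   (s0,1)→(s0,_,←)
state=s0 head=-1 tape=__[1]__1#   (s0,1)→(s0,_,←)
state=s0 head=-2 tape=_[_]___1#   (s0,_)→(s0,1,→)
state=s0 head=-1 tape=_1[_]__1#   (s0,_)→(s0,1,→)
state=s0 head=0 tape=_11[_]_1#   (s0,_)→(s0,1,→)
state=s0 head=1 tape=_111[_]1#   (s0,_)→(s0,1,→)
state=s0 head=2 tape=_1111[1]#   (s0,1)→(s0,_,←)
state=s0 head=1 tape=_111[1]_#   (s0,1)→(s0,_,←)
state=s0 head=0 tape=_11[1]__#   (s0,1)→(s0,_,←)
state=s0 head=-1 tape=_1[1]___#   (s0,1)→(s0,_,←)
state=s0 head=-2 tape=_[1]____#   (s0,1)→(s0,_,←)
state=s0 head=-3 tape=[_]_____#   (s0,_)→(s0,1,→)
state=s0 head=-2 tape=1[_]____#   (s0,_)→(s0,1,→)
state=s0 head=-1 tape=11[_]___#   (s0,_)→(s0,1,→)
state=s0 head=0 tape=111[_]__#
After 18 steps: state s0, head at 0, tape 111___#.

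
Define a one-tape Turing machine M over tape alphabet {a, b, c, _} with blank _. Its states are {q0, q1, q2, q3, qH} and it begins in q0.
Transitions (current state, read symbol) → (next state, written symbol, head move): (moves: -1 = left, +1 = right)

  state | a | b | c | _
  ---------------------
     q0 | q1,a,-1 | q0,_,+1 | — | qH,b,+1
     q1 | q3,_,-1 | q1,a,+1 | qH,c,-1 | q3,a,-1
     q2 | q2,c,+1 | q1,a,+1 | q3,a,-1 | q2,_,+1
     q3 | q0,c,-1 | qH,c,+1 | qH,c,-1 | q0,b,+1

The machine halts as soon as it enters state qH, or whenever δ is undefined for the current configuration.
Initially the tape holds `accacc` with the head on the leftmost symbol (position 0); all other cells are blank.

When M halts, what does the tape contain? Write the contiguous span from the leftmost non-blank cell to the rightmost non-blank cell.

state=q0 head=0 tape=___[a]ccacc   (q0,a)→(q1,a,-1)
state=q1 head=-1 tape=__[_]accacc   (q1,_)→(q3,a,-1)
state=q3 head=-2 tape=_[_]aaccacc   (q3,_)→(q0,b,+1)
state=q0 head=-1 tape=_b[a]accacc   (q0,a)→(q1,a,-1)
state=q1 head=-2 tape=_[b]aaccacc   (q1,b)→(q1,a,+1)
state=q1 head=-1 tape=_a[a]accacc   (q1,a)→(q3,_,-1)
state=q3 head=-2 tape=_[a]_accacc   (q3,a)→(q0,c,-1)
state=q0 head=-3 tape=[_]c_accacc   (q0,_)→(qH,b,+1)
state=qH head=-2 tape=b[c]_accacc
The non-blank tape span at halt is bc_accacc.

bc_accacc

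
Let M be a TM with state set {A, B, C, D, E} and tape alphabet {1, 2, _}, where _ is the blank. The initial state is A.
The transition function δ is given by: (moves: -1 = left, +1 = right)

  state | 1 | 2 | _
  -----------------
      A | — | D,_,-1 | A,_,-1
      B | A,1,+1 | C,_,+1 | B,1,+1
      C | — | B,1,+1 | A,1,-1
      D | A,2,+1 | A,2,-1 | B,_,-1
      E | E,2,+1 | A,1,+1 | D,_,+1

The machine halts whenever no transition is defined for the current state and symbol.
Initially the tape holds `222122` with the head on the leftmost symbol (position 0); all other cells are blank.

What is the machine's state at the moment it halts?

A

A | __[2]22122   read 2 → write _, move -1, go to D
D | _[_]_22122   read _ → write _, move -1, go to B
B | [_]__22122   read _ → write 1, move +1, go to B
B | 1[_]_22122   read _ → write 1, move +1, go to B
B | 11[_]22122   read _ → write 1, move +1, go to B
B | 111[2]2122   read 2 → write _, move +1, go to C
C | 111_[2]122   read 2 → write 1, move +1, go to B
B | 111_1[1]22   read 1 → write 1, move +1, go to A
A | 111_11[2]2   read 2 → write _, move -1, go to D
D | 111_1[1]_2   read 1 → write 2, move +1, go to A
A | 111_12[_]2   read _ → write _, move -1, go to A
A | 111_1[2]_2   read 2 → write _, move -1, go to D
D | 111_[1]__2   read 1 → write 2, move +1, go to A
A | 111_2[_]_2   read _ → write _, move -1, go to A
A | 111_[2]__2   read 2 → write _, move -1, go to D
D | 111[_]___2   read _ → write _, move -1, go to B
B | 11[1]____2   read 1 → write 1, move +1, go to A
A | 111[_]___2   read _ → write _, move -1, go to A
A | 11[1]____2
No transition is defined for (A, 1); M halts in state A.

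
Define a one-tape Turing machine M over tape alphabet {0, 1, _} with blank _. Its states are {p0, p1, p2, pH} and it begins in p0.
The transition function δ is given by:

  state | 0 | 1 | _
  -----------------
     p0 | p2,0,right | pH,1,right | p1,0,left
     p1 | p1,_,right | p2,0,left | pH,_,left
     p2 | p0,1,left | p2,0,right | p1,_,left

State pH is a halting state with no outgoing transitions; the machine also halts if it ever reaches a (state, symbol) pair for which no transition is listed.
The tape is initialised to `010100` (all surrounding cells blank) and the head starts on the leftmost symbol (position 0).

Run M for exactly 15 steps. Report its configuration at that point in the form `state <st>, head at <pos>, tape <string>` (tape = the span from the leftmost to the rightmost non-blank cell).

state pH, head at 5, tape 00000

state=p0 head=0 tape=[0]10100_   (p0,0)→(p2,0,right)
state=p2 head=1 tape=0[1]0100_   (p2,1)→(p2,0,right)
state=p2 head=2 tape=00[0]100_   (p2,0)→(p0,1,left)
state=p0 head=1 tape=0[0]1100_   (p0,0)→(p2,0,right)
state=p2 head=2 tape=00[1]100_   (p2,1)→(p2,0,right)
state=p2 head=3 tape=000[1]00_   (p2,1)→(p2,0,right)
state=p2 head=4 tape=0000[0]0_   (p2,0)→(p0,1,left)
state=p0 head=3 tape=000[0]10_   (p0,0)→(p2,0,right)
state=p2 head=4 tape=0000[1]0_   (p2,1)→(p2,0,right)
state=p2 head=5 tape=00000[0]_   (p2,0)→(p0,1,left)
state=p0 head=4 tape=0000[0]1_   (p0,0)→(p2,0,right)
state=p2 head=5 tape=00000[1]_   (p2,1)→(p2,0,right)
state=p2 head=6 tape=000000[_]   (p2,_)→(p1,_,left)
state=p1 head=5 tape=00000[0]_   (p1,0)→(p1,_,right)
state=p1 head=6 tape=00000_[_]   (p1,_)→(pH,_,left)
state=pH head=5 tape=00000[_]_
After 15 steps: state pH, head at 5, tape 00000.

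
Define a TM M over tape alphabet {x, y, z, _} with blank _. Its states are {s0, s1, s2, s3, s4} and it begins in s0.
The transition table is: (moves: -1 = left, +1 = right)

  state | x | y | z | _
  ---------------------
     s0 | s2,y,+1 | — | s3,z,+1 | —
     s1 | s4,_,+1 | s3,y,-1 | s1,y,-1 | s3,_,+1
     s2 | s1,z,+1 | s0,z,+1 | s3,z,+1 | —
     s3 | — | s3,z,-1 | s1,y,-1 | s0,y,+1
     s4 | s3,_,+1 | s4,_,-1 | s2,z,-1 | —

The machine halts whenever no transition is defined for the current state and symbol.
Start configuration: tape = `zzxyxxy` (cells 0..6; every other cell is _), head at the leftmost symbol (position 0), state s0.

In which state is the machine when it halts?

state=s0 head=0 tape=__[z]zxyxxy   (s0,z)→(s3,z,+1)
state=s3 head=1 tape=__z[z]xyxxy   (s3,z)→(s1,y,-1)
state=s1 head=0 tape=__[z]yxyxxy   (s1,z)→(s1,y,-1)
state=s1 head=-1 tape=_[_]yyxyxxy   (s1,_)→(s3,_,+1)
state=s3 head=0 tape=__[y]yxyxxy   (s3,y)→(s3,z,-1)
state=s3 head=-1 tape=_[_]zyxyxxy   (s3,_)→(s0,y,+1)
state=s0 head=0 tape=_y[z]yxyxxy   (s0,z)→(s3,z,+1)
state=s3 head=1 tape=_yz[y]xyxxy   (s3,y)→(s3,z,-1)
state=s3 head=0 tape=_y[z]zxyxxy   (s3,z)→(s1,y,-1)
state=s1 head=-1 tape=_[y]yzxyxxy   (s1,y)→(s3,y,-1)
state=s3 head=-2 tape=[_]yyzxyxxy   (s3,_)→(s0,y,+1)
state=s0 head=-1 tape=y[y]yzxyxxy
No transition is defined for (s0, y); M halts in state s0.

s0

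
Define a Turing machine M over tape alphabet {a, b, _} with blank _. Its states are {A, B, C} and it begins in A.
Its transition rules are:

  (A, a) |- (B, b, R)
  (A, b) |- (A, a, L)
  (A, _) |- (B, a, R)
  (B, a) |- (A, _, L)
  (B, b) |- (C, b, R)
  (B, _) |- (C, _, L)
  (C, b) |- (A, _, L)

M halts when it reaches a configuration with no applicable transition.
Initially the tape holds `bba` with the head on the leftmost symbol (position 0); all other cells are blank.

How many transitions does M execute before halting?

8

A | __[b]ba   read b → write a, move L, go to A
A | _[_]aba   read _ → write a, move R, go to B
B | _a[a]ba   read a → write _, move L, go to A
A | _[a]_ba   read a → write b, move R, go to B
B | _b[_]ba   read _ → write _, move L, go to C
C | _[b]_ba   read b → write _, move L, go to A
A | [_]__ba   read _ → write a, move R, go to B
B | a[_]_ba   read _ → write _, move L, go to C
C | [a]__ba
M halts after 8 transitions.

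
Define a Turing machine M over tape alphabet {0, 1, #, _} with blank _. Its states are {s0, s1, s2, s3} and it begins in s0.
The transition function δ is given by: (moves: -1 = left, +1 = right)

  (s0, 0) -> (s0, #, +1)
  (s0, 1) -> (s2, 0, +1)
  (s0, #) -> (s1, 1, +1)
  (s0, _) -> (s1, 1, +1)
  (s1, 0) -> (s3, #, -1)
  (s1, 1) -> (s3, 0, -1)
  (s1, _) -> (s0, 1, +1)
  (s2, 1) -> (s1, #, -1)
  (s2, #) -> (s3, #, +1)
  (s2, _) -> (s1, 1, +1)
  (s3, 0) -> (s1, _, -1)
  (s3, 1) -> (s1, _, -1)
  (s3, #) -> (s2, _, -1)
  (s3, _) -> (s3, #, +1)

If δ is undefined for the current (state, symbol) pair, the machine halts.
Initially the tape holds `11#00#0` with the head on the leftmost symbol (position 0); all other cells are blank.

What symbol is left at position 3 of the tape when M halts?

_

state=s0 head=0 tape=_[1]1#00#0   (s0,1)→(s2,0,+1)
state=s2 head=1 tape=_0[1]#00#0   (s2,1)→(s1,#,-1)
state=s1 head=0 tape=_[0]##00#0   (s1,0)→(s3,#,-1)
state=s3 head=-1 tape=[_]###00#0   (s3,_)→(s3,#,+1)
state=s3 head=0 tape=#[#]##00#0   (s3,#)→(s2,_,-1)
state=s2 head=-1 tape=[#]_##00#0   (s2,#)→(s3,#,+1)
state=s3 head=0 tape=#[_]##00#0   (s3,_)→(s3,#,+1)
state=s3 head=1 tape=##[#]#00#0   (s3,#)→(s2,_,-1)
state=s2 head=0 tape=#[#]_#00#0   (s2,#)→(s3,#,+1)
state=s3 head=1 tape=##[_]#00#0   (s3,_)→(s3,#,+1)
state=s3 head=2 tape=###[#]00#0   (s3,#)→(s2,_,-1)
state=s2 head=1 tape=##[#]_00#0   (s2,#)→(s3,#,+1)
state=s3 head=2 tape=###[_]00#0   (s3,_)→(s3,#,+1)
state=s3 head=3 tape=####[0]0#0   (s3,0)→(s1,_,-1)
state=s1 head=2 tape=###[#]_0#0
Cell 3 holds _ when M halts.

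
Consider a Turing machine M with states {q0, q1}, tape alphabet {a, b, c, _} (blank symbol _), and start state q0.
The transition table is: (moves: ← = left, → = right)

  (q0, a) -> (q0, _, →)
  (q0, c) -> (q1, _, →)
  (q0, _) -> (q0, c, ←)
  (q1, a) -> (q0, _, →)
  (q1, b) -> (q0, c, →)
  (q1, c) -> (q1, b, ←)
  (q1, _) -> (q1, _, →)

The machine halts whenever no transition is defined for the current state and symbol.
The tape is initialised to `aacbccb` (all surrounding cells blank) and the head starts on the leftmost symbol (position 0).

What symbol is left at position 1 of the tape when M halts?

_

state=q0 head=0 tape=[a]acbccb   (q0,a)→(q0,_,→)
state=q0 head=1 tape=_[a]cbccb   (q0,a)→(q0,_,→)
state=q0 head=2 tape=__[c]bccb   (q0,c)→(q1,_,→)
state=q1 head=3 tape=___[b]ccb   (q1,b)→(q0,c,→)
state=q0 head=4 tape=___c[c]cb   (q0,c)→(q1,_,→)
state=q1 head=5 tape=___c_[c]b   (q1,c)→(q1,b,←)
state=q1 head=4 tape=___c[_]bb   (q1,_)→(q1,_,→)
state=q1 head=5 tape=___c_[b]b   (q1,b)→(q0,c,→)
state=q0 head=6 tape=___c_c[b]
Cell 1 holds _ when M halts.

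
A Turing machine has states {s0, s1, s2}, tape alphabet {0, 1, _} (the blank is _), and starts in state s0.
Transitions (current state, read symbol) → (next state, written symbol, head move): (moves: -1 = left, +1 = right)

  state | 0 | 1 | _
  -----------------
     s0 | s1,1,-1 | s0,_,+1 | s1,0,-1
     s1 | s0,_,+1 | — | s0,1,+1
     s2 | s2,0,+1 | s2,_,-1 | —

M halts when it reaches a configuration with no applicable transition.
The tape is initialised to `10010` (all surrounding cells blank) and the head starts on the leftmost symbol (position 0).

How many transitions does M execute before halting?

state=s0 head=0 tape=[1]0010_   (s0,1)→(s0,_,+1)
state=s0 head=1 tape=_[0]010_   (s0,0)→(s1,1,-1)
state=s1 head=0 tape=[_]1010_   (s1,_)→(s0,1,+1)
state=s0 head=1 tape=1[1]010_   (s0,1)→(s0,_,+1)
state=s0 head=2 tape=1_[0]10_   (s0,0)→(s1,1,-1)
state=s1 head=1 tape=1[_]110_   (s1,_)→(s0,1,+1)
state=s0 head=2 tape=11[1]10_   (s0,1)→(s0,_,+1)
state=s0 head=3 tape=11_[1]0_   (s0,1)→(s0,_,+1)
state=s0 head=4 tape=11__[0]_   (s0,0)→(s1,1,-1)
state=s1 head=3 tape=11_[_]1_   (s1,_)→(s0,1,+1)
state=s0 head=4 tape=11_1[1]_   (s0,1)→(s0,_,+1)
state=s0 head=5 tape=11_1_[_]   (s0,_)→(s1,0,-1)
state=s1 head=4 tape=11_1[_]0   (s1,_)→(s0,1,+1)
state=s0 head=5 tape=11_11[0]   (s0,0)→(s1,1,-1)
state=s1 head=4 tape=11_1[1]1
M halts after 14 transitions.

14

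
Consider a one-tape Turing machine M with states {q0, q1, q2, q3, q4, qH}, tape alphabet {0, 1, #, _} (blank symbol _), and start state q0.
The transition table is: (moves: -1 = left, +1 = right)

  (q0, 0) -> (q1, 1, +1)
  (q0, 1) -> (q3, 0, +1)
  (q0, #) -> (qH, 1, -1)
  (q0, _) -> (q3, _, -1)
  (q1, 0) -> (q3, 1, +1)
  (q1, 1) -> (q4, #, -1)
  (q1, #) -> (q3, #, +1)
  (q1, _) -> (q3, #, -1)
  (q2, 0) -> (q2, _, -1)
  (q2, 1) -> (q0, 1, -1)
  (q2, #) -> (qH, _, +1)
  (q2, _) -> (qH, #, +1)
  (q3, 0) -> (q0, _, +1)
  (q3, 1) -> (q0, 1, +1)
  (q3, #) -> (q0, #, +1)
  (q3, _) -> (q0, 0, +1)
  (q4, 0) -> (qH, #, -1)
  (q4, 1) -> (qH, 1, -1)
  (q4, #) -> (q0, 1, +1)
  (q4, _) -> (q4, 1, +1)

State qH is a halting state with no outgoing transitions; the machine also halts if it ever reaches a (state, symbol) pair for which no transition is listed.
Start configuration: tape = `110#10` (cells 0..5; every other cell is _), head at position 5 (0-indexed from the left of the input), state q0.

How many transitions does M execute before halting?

4

state=q0 head=5 tape=110#1[0]_   (q0,0)→(q1,1,+1)
state=q1 head=6 tape=110#11[_]   (q1,_)→(q3,#,-1)
state=q3 head=5 tape=110#1[1]#   (q3,1)→(q0,1,+1)
state=q0 head=6 tape=110#11[#]   (q0,#)→(qH,1,-1)
state=qH head=5 tape=110#1[1]1
M halts after 4 transitions.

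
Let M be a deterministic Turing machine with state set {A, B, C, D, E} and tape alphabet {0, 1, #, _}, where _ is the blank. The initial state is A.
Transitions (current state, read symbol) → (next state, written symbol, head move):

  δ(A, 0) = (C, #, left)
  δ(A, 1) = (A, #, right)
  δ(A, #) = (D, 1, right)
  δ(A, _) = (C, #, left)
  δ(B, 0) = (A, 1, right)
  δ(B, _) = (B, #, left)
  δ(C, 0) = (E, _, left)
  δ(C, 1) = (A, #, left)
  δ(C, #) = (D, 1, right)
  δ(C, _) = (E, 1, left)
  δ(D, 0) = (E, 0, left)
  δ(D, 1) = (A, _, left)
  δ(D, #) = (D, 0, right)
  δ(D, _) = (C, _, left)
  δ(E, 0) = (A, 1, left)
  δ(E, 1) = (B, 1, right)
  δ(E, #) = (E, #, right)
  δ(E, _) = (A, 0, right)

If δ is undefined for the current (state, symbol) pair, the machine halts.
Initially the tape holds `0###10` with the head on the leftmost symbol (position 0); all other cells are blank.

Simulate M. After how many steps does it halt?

state=A head=0 tape=__[0]###10   (A,0)→(C,#,left)
state=C head=-1 tape=_[_]####10   (C,_)→(E,1,left)
state=E head=-2 tape=[_]1####10   (E,_)→(A,0,right)
state=A head=-1 tape=0[1]####10   (A,1)→(A,#,right)
state=A head=0 tape=0#[#]###10   (A,#)→(D,1,right)
state=D head=1 tape=0#1[#]##10   (D,#)→(D,0,right)
state=D head=2 tape=0#10[#]#10   (D,#)→(D,0,right)
state=D head=3 tape=0#100[#]10   (D,#)→(D,0,right)
state=D head=4 tape=0#1000[1]0   (D,1)→(A,_,left)
state=A head=3 tape=0#100[0]_0   (A,0)→(C,#,left)
state=C head=2 tape=0#10[0]#_0   (C,0)→(E,_,left)
state=E head=1 tape=0#1[0]_#_0   (E,0)→(A,1,left)
state=A head=0 tape=0#[1]1_#_0   (A,1)→(A,#,right)
state=A head=1 tape=0##[1]_#_0   (A,1)→(A,#,right)
state=A head=2 tape=0###[_]#_0   (A,_)→(C,#,left)
state=C head=1 tape=0##[#]##_0   (C,#)→(D,1,right)
state=D head=2 tape=0##1[#]#_0   (D,#)→(D,0,right)
state=D head=3 tape=0##10[#]_0   (D,#)→(D,0,right)
state=D head=4 tape=0##100[_]0   (D,_)→(C,_,left)
state=C head=3 tape=0##10[0]_0   (C,0)→(E,_,left)
state=E head=2 tape=0##1[0]__0   (E,0)→(A,1,left)
state=A head=1 tape=0##[1]1__0   (A,1)→(A,#,right)
state=A head=2 tape=0###[1]__0   (A,1)→(A,#,right)
state=A head=3 tape=0####[_]_0   (A,_)→(C,#,left)
state=C head=2 tape=0###[#]#_0   (C,#)→(D,1,right)
state=D head=3 tape=0###1[#]_0   (D,#)→(D,0,right)
state=D head=4 tape=0###10[_]0   (D,_)→(C,_,left)
state=C head=3 tape=0###1[0]_0   (C,0)→(E,_,left)
state=E head=2 tape=0###[1]__0   (E,1)→(B,1,right)
state=B head=3 tape=0###1[_]_0   (B,_)→(B,#,left)
state=B head=2 tape=0###[1]#_0
M halts after 30 transitions.

30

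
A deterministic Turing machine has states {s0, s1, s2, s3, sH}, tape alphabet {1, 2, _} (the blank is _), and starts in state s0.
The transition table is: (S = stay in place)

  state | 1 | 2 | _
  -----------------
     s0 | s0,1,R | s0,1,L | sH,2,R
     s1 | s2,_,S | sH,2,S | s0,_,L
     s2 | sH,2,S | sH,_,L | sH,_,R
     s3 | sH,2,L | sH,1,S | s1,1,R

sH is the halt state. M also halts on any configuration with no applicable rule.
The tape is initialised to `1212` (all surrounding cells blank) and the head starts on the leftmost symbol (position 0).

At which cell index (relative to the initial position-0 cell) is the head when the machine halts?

state=s0 head=0 tape=[1]212__   (s0,1)→(s0,1,R)
state=s0 head=1 tape=1[2]12__   (s0,2)→(s0,1,L)
state=s0 head=0 tape=[1]112__   (s0,1)→(s0,1,R)
state=s0 head=1 tape=1[1]12__   (s0,1)→(s0,1,R)
state=s0 head=2 tape=11[1]2__   (s0,1)→(s0,1,R)
state=s0 head=3 tape=111[2]__   (s0,2)→(s0,1,L)
state=s0 head=2 tape=11[1]1__   (s0,1)→(s0,1,R)
state=s0 head=3 tape=111[1]__   (s0,1)→(s0,1,R)
state=s0 head=4 tape=1111[_]_   (s0,_)→(sH,2,R)
state=sH head=5 tape=11112[_]
At halt the head is at cell 5.

5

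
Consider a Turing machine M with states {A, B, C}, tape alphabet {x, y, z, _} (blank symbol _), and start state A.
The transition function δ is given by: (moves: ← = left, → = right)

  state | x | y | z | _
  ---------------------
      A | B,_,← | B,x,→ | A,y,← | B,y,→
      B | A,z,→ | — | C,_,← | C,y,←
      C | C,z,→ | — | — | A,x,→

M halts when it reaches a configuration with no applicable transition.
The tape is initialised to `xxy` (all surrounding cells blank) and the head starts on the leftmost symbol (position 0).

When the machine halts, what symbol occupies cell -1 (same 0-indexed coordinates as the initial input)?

z

state=A head=0 tape=__[x]xy   (A,x)→(B,_,←)
state=B head=-1 tape=_[_]_xy   (B,_)→(C,y,←)
state=C head=-2 tape=[_]y_xy   (C,_)→(A,x,→)
state=A head=-1 tape=x[y]_xy   (A,y)→(B,x,→)
state=B head=0 tape=xx[_]xy   (B,_)→(C,y,←)
state=C head=-1 tape=x[x]yxy   (C,x)→(C,z,→)
state=C head=0 tape=xz[y]xy
Cell -1 holds z when M halts.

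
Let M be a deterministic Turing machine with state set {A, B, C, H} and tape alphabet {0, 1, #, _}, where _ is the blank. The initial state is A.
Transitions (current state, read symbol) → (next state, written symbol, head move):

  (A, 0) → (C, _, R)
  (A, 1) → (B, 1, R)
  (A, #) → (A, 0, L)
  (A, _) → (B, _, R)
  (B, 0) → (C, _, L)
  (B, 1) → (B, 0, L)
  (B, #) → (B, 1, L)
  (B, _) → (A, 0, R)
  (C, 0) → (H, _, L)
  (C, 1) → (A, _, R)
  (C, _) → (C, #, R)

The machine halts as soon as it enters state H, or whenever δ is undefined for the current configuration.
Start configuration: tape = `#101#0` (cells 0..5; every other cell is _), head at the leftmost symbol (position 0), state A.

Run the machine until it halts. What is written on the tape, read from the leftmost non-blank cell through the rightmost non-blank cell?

##__##

state=A head=0 tape=_[#]101#0   (A,#)→(A,0,L)
state=A head=-1 tape=[_]0101#0   (A,_)→(B,_,R)
state=B head=0 tape=_[0]101#0   (B,0)→(C,_,L)
state=C head=-1 tape=[_]_101#0   (C,_)→(C,#,R)
state=C head=0 tape=#[_]101#0   (C,_)→(C,#,R)
state=C head=1 tape=##[1]01#0   (C,1)→(A,_,R)
state=A head=2 tape=##_[0]1#0   (A,0)→(C,_,R)
state=C head=3 tape=##__[1]#0   (C,1)→(A,_,R)
state=A head=4 tape=##___[#]0   (A,#)→(A,0,L)
state=A head=3 tape=##__[_]00   (A,_)→(B,_,R)
state=B head=4 tape=##___[0]0   (B,0)→(C,_,L)
state=C head=3 tape=##__[_]_0   (C,_)→(C,#,R)
state=C head=4 tape=##__#[_]0   (C,_)→(C,#,R)
state=C head=5 tape=##__##[0]   (C,0)→(H,_,L)
state=H head=4 tape=##__#[#]_
The non-blank tape span at halt is ##__##.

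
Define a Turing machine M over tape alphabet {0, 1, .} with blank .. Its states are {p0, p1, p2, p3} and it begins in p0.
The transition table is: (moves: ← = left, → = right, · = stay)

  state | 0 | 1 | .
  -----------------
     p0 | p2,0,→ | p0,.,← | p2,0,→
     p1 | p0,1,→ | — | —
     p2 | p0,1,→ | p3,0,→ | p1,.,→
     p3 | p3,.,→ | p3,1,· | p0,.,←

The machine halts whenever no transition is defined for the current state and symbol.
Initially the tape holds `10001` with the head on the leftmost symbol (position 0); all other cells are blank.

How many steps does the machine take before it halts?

p0 | .[1]0001   read 1 → write ., move ←, go to p0
p0 | [.].0001   read . → write 0, move →, go to p2
p2 | 0[.]0001   read . → write ., move →, go to p1
p1 | 0.[0]001   read 0 → write 1, move →, go to p0
p0 | 0.1[0]01   read 0 → write 0, move →, go to p2
p2 | 0.10[0]1   read 0 → write 1, move →, go to p0
p0 | 0.101[1]   read 1 → write ., move ←, go to p0
p0 | 0.10[1].   read 1 → write ., move ←, go to p0
p0 | 0.1[0]..   read 0 → write 0, move →, go to p2
p2 | 0.10[.].   read . → write ., move →, go to p1
p1 | 0.10.[.]
M halts after 10 transitions.

10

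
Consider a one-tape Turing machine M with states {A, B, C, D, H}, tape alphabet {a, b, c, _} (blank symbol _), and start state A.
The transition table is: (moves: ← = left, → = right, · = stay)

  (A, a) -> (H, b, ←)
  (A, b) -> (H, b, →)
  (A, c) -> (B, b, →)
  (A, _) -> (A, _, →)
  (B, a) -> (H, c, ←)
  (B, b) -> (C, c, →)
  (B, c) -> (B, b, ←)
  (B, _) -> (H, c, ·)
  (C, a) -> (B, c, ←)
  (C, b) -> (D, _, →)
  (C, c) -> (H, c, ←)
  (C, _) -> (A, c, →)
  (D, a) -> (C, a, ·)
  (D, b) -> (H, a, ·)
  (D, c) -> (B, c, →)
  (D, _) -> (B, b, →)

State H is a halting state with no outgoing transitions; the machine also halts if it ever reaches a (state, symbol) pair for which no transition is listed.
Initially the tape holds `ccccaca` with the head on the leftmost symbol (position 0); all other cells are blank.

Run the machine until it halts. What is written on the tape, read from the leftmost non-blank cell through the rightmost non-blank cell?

ccbbaca

state=A head=0 tape=[c]cccaca   (A,c)→(B,b,→)
state=B head=1 tape=b[c]ccaca   (B,c)→(B,b,←)
state=B head=0 tape=[b]bccaca   (B,b)→(C,c,→)
state=C head=1 tape=c[b]ccaca   (C,b)→(D,_,→)
state=D head=2 tape=c_[c]caca   (D,c)→(B,c,→)
state=B head=3 tape=c_c[c]aca   (B,c)→(B,b,←)
state=B head=2 tape=c_[c]baca   (B,c)→(B,b,←)
state=B head=1 tape=c[_]bbaca   (B,_)→(H,c,·)
state=H head=1 tape=c[c]bbaca
The non-blank tape span at halt is ccbbaca.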